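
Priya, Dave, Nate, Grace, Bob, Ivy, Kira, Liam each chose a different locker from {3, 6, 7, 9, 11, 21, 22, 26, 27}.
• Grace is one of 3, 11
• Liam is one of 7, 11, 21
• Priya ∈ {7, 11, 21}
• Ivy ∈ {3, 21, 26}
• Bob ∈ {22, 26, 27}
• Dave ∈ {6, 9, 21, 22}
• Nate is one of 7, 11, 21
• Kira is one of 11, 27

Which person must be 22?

The 3 variables Priya, Nate, Liam are confined to {7, 11, 21}, which locks those values in; drop them from Dave, Grace, Ivy, Kira.
That leaves Grace = 3. Strike 3 from Ivy.
That leaves Ivy = 26. Remove 26 from Bob.
That leaves Kira = 27. Eliminate 27 elsewhere: Bob.
So 22 goes to Bob.

Bob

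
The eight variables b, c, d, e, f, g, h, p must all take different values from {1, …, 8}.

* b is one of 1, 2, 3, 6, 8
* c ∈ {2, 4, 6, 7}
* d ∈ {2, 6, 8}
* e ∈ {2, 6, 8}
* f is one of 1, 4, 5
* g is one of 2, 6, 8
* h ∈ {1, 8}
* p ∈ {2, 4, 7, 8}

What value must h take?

The 8 variables draw from only 8 values {1, 2, 3, 4, 5, 6, 7, 8}, so each is used; only b can be 3, hence b = 3.
The 7 still-open variables draw from only 7 values {1, 2, 4, 5, 6, 7, 8}, so each is used; only f can be 5, hence f = 5.
The 6 still-open variables together cover exactly {1, 2, 4, 6, 7, 8} — 6 values for 6 variables — and 1 appears only in h's list, so h = 1.

1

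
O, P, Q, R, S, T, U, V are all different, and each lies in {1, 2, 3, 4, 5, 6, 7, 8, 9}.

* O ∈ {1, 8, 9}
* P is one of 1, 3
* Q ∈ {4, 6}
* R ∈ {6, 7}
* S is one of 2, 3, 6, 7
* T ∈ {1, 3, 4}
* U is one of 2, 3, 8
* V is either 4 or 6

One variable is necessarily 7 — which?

R

The 8 variables together cover exactly {1, 2, 3, 4, 6, 7, 8, 9} — 8 values for 8 variables — and 9 appears only in O's list, so O = 9.
The 7 still-open variables draw from only 7 values {1, 2, 3, 4, 6, 7, 8}, so each is used; only U can be 8, hence U = 8.
The 6 still-open variables draw from only 6 values {1, 2, 3, 4, 6, 7}, so each is used; only S can be 2, hence S = 2.
The 5 still-open variables draw from only 5 values {1, 3, 4, 6, 7}, so each is used; only R can be 7, hence R = 7.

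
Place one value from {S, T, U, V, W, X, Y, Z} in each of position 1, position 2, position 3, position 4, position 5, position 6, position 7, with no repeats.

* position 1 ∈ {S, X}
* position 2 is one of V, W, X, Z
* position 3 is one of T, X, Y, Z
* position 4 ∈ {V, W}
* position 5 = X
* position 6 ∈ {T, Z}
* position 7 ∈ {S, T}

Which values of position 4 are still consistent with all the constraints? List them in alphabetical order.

position 5's domain is down to {X}, so position 5 = X. Remove X from position 1, position 2, position 3.
position 1 must be S (only option left). Eliminate S elsewhere: position 7.
That leaves position 7 = T. So position 3, position 6 can't be T.
position 6's domain is down to {Z}, so position 6 = Z. Remove Z from position 2, position 3.
That leaves position 3 = Y.
No further eliminations apply; position 4 can still be any of V, W.

V, W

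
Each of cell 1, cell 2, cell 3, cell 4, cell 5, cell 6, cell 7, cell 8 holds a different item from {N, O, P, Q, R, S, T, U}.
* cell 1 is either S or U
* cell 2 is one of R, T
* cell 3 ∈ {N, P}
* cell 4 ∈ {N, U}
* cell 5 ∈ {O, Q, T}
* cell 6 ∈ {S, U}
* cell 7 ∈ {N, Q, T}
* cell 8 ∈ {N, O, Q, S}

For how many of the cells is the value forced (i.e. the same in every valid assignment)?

3

The 8 variables draw from only 8 values {N, O, P, Q, R, S, T, U}, so each is used; only cell 3 can be P, hence cell 3 = P.
The 7 still-open variables together cover exactly {N, O, Q, R, S, T, U} — 7 values for 7 variables — and R appears only in cell 2's list, so cell 2 = R.
cell 1 and cell 6 share exactly the 2 values {S, U}; by pigeonhole those values go to them, so strike S, U from cell 4, cell 8.
cell 4 must be N (only option left). Eliminate N elsewhere: cell 7, cell 8.
Determined: cell 2=R, cell 3=P, cell 4=N. The other cells each still have more than one consistent value. That makes 3.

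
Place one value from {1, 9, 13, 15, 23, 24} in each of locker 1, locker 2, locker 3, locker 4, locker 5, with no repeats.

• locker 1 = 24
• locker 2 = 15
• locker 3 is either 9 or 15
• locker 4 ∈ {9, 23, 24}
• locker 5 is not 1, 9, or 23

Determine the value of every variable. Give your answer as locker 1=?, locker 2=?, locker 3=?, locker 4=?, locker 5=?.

locker 1=24, locker 2=15, locker 3=9, locker 4=23, locker 5=13

locker 1 has just one choice, so locker 1 = 24. Eliminate 24 elsewhere: locker 4, locker 5.
locker 2's domain is down to {15}, so locker 2 = 15. Strike 15 from locker 3, locker 5.
That leaves locker 3 = 9. Strike 9 from locker 4.
locker 4 has just one choice, so locker 4 = 23.
That leaves locker 5 = 13.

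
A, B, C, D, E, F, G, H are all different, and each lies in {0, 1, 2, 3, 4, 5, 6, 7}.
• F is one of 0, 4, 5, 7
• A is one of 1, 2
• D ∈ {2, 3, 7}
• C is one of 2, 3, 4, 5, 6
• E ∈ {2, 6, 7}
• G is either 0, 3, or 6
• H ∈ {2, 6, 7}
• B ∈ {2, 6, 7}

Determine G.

The 8 variables together cover exactly {0, 1, 2, 3, 4, 5, 6, 7} — 8 values for 8 variables — and 1 appears only in A's list, so A = 1.
The 3 variables B, E, H are confined to {2, 6, 7}, which locks those values in; drop them from C, D, F, G.
That leaves D = 3. Remove 3 from C, G.
So G = 0.

0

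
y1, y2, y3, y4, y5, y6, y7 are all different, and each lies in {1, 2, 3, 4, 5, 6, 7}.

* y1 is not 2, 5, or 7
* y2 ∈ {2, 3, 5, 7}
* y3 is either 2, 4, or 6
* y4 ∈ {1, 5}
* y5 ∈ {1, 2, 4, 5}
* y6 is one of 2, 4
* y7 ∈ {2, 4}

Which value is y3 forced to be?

The 7 variables together cover exactly {1, 2, 3, 4, 5, 6, 7} — 7 values for 7 variables — and 7 appears only in y2's list, so y2 = 7.
The 6 still-open variables draw from only 6 values {1, 2, 3, 4, 5, 6}, so each is used; only y1 can be 3, hence y1 = 3.
The 5 still-open variables draw from only 5 values {1, 2, 4, 5, 6}, so each is used; only y3 can be 6, hence y3 = 6.

6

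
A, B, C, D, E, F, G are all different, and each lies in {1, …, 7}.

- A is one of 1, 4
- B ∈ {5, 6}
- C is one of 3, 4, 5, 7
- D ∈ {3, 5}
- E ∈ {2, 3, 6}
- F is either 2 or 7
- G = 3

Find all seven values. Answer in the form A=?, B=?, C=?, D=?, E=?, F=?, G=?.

A=1, B=6, C=4, D=5, E=2, F=7, G=3

G's domain is down to {3}, so G = 3. Remove 3 from C, D, E.
D has just one choice, so D = 5. Eliminate 5 elsewhere: B, C.
B has just one choice, so B = 6. So E can't be 6.
That leaves E = 2. Eliminate 2 elsewhere: F.
That leaves F = 7. Remove 7 from C.
That leaves C = 4. Strike 4 from A.
That leaves A = 1.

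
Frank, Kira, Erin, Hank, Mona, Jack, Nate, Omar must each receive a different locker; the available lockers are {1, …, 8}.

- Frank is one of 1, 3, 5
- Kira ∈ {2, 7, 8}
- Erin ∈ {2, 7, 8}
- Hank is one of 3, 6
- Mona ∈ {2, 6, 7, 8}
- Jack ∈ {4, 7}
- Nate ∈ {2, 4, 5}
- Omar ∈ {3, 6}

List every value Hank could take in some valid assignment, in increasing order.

3, 6

The 8 variables together cover exactly {1, 2, 3, 4, 5, 6, 7, 8} — 8 values for 8 variables — and 1 appears only in Frank's list, so Frank = 1.
The 7 still-open variables together cover exactly {2, 3, 4, 5, 6, 7, 8} — 7 values for 7 variables — and 5 appears only in Nate's list, so Nate = 5.
The 6 still-open variables draw from only 6 values {2, 3, 4, 6, 7, 8}, so each is used; only Jack can be 4, hence Jack = 4.
The 2 variables Hank and Omar are confined to {3, 6}, which locks those values in; drop them from Mona.
No further eliminations apply; Hank can still be any of 3, 6.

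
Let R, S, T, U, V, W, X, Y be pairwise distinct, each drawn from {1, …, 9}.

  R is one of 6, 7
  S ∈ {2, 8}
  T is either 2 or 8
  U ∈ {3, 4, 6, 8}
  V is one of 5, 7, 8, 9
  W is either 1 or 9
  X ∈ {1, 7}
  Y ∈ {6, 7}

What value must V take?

R and Y share exactly the 2 values {6, 7}; by pigeonhole those values go to them, so strike 6, 7 from U, V, X.
That leaves X = 1. Strike 1 from W.
W has just one choice, so W = 9. Eliminate 9 elsewhere: V.
The 2 variables S and T are confined to {2, 8}, which locks those values in; drop them from U, V.
So V = 5.

5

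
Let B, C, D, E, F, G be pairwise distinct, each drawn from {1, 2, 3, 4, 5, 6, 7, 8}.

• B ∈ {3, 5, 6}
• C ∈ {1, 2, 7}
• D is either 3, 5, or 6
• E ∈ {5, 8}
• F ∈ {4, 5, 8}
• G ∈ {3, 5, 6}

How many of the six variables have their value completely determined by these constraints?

B, D, G share exactly the 3 values {3, 5, 6}; by pigeonhole those values go to them, so strike 3, 5, 6 from E, F.
E has just one choice, so E = 8. Strike 8 from F.
That leaves F = 4.
Determined: E=8, F=4. The other variables each still have more than one consistent value. That makes 2.

2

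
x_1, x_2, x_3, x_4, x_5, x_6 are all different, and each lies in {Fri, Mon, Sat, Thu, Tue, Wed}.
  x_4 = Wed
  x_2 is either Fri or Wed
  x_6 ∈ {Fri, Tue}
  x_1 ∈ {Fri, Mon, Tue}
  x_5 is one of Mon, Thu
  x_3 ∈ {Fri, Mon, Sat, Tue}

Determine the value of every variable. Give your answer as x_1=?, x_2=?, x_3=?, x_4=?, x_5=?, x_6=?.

x_4's domain is down to {Wed}, so x_4 = Wed. So x_2 can't be Wed.
x_2 must be Fri (only option left). Eliminate Fri elsewhere: x_1, x_3, x_6.
x_6 must be Tue (only option left). Eliminate Tue elsewhere: x_1, x_3.
x_1's domain is down to {Mon}, so x_1 = Mon. Eliminate Mon elsewhere: x_3, x_5.
That leaves x_3 = Sat.
x_5 must be Thu (only option left).

x_1=Mon, x_2=Fri, x_3=Sat, x_4=Wed, x_5=Thu, x_6=Tue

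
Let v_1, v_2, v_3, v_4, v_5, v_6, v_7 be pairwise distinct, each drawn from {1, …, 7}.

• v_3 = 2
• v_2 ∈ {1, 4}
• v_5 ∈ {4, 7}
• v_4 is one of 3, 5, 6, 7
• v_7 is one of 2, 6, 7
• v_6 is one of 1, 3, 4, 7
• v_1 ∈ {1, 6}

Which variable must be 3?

v_6

v_3 must be 2 (only option left). Eliminate 2 elsewhere: v_7.
Among the 6 still-open variables, 5 fits only v_4 (and all 6 values in {1, 3, 4, 5, 6, 7} must be used), so v_4 = 5.
The 5 still-open variables together cover exactly {1, 3, 4, 6, 7} — 5 values for 5 variables — and 3 appears only in v_6's list, so v_6 = 3.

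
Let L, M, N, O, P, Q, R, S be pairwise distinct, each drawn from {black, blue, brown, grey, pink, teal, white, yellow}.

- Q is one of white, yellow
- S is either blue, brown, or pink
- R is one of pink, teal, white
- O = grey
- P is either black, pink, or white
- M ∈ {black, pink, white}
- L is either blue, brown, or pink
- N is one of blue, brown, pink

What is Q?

O has just one choice, so O = grey.
The 7 still-open variables draw from only 7 values {black, blue, brown, pink, teal, white, yellow}, so each is used; only R can be teal, hence R = teal.
The 6 still-open variables draw from only 6 values {black, blue, brown, pink, white, yellow}, so each is used; only Q can be yellow, hence Q = yellow.

yellow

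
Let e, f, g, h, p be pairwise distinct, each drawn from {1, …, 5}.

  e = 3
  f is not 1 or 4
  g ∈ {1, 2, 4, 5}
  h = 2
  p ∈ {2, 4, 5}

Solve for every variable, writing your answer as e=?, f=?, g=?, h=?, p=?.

e=3, f=5, g=1, h=2, p=4

e's domain is down to {3}, so e = 3. Eliminate 3 elsewhere: f.
h must be 2 (only option left). So f, g, p can't be 2.
f's domain is down to {5}, so f = 5. Remove 5 from g, p.
p has just one choice, so p = 4. Strike 4 from g.
That leaves g = 1.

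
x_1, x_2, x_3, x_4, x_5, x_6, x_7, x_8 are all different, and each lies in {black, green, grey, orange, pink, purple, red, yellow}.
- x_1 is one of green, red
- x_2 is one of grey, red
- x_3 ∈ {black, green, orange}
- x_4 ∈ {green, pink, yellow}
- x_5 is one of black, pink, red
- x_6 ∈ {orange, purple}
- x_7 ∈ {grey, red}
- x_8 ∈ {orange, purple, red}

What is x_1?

green

Among the 8 variables, yellow fits only x_4 (and all 8 values in {black, green, grey, orange, pink, purple, red, yellow} must be used), so x_4 = yellow.
The 7 still-open variables draw from only 7 values {black, green, grey, orange, pink, purple, red}, so each is used; only x_5 can be pink, hence x_5 = pink.
The 6 still-open variables together cover exactly {black, green, grey, orange, purple, red} — 6 values for 6 variables — and black appears only in x_3's list, so x_3 = black.
The 5 still-open variables together cover exactly {green, grey, orange, purple, red} — 5 values for 5 variables — and green appears only in x_1's list, so x_1 = green.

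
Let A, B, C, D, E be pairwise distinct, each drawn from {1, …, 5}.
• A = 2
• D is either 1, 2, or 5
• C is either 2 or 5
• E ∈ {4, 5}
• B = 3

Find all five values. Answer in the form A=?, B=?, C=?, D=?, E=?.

A has just one choice, so A = 2. Strike 2 from C, D.
B's domain is down to {3}, so B = 3.
That leaves C = 5. Eliminate 5 elsewhere: D, E.
D has just one choice, so D = 1.
E's domain is down to {4}, so E = 4.

A=2, B=3, C=5, D=1, E=4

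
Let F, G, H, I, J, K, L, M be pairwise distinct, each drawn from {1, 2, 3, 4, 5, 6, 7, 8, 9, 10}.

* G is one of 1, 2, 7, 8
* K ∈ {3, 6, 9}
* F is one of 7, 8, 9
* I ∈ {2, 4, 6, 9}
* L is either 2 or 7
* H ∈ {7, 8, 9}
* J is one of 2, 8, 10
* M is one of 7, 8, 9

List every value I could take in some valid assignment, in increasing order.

F, H, M between them cover only {7, 8, 9} — a naked triple. Remove those values from G, I, J, K, L.
L's domain is down to {2}, so L = 2. Strike 2 from G, I, J.
G has just one choice, so G = 1.
J has just one choice, so J = 10.
No further eliminations apply; I can still be any of 4, 6.

4, 6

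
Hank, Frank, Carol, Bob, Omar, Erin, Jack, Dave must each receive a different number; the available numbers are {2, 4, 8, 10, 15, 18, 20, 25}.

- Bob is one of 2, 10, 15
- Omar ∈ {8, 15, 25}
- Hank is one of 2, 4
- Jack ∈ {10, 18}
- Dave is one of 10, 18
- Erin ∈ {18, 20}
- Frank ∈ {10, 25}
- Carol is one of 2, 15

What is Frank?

25

The 8 variables together cover exactly {2, 4, 8, 10, 15, 18, 20, 25} — 8 values for 8 variables — and 4 appears only in Hank's list, so Hank = 4.
Among the 7 still-open variables, 8 fits only Omar (and all 7 values in {2, 8, 10, 15, 18, 20, 25} must be used), so Omar = 8.
The 6 still-open variables draw from only 6 values {2, 10, 15, 18, 20, 25}, so each is used; only Erin can be 20, hence Erin = 20.
Among the 5 still-open variables, 25 fits only Frank (and all 5 values in {2, 10, 15, 18, 25} must be used), so Frank = 25.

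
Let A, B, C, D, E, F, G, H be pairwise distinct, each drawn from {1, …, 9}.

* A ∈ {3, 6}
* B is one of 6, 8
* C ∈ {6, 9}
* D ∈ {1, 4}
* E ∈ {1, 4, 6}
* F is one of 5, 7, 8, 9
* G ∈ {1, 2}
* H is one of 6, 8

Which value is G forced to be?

2

B and H share exactly the 2 values {6, 8}; by pigeonhole those values go to them, so strike 6, 8 from A, C, E, F.
That leaves A = 3.
That leaves C = 9. Remove 9 from F.
D and E share exactly the 2 values {1, 4}; by pigeonhole those values go to them, so strike 1, 4 from G.
So G = 2.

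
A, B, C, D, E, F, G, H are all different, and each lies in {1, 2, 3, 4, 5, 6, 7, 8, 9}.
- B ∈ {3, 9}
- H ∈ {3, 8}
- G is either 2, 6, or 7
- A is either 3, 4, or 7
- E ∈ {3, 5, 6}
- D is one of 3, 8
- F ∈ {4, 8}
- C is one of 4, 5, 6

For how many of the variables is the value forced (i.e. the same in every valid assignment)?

4

Among the 8 variables, 2 fits only G (and all 8 values in {2, 3, 4, 5, 6, 7, 8, 9} must be used), so G = 2.
The 7 still-open variables together cover exactly {3, 4, 5, 6, 7, 8, 9} — 7 values for 7 variables — and 7 appears only in A's list, so A = 7.
The 6 still-open variables draw from only 6 values {3, 4, 5, 6, 8, 9}, so each is used; only B can be 9, hence B = 9.
D and H between them cover only {3, 8} — a naked pair. Remove those values from E, F.
F must be 4 (only option left). Strike 4 from C.
Determined: A=7, B=9, F=4, G=2. The other variables each still have more than one consistent value. That makes 4.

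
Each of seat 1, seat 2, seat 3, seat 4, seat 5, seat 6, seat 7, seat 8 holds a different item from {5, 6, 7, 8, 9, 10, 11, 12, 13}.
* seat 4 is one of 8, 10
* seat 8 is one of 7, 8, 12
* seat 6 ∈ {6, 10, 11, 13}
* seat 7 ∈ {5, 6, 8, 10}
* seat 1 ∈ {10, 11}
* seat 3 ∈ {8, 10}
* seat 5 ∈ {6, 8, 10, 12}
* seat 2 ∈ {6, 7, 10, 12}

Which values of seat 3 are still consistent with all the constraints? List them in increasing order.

8, 10

Among the 8 variables, 5 fits only seat 7 (and all 8 values in {5, 6, 7, 8, 10, 11, 12, 13} must be used), so seat 7 = 5.
Among the 7 still-open variables, 13 fits only seat 6 (and all 7 values in {6, 7, 8, 10, 11, 12, 13} must be used), so seat 6 = 13.
The 6 still-open variables draw from only 6 values {6, 7, 8, 10, 11, 12}, so each is used; only seat 1 can be 11, hence seat 1 = 11.
seat 3 and seat 4 between them cover only {8, 10} — a naked pair. Remove those values from seat 2, seat 5, seat 8.
No further eliminations apply; seat 3 can still be any of 8, 10.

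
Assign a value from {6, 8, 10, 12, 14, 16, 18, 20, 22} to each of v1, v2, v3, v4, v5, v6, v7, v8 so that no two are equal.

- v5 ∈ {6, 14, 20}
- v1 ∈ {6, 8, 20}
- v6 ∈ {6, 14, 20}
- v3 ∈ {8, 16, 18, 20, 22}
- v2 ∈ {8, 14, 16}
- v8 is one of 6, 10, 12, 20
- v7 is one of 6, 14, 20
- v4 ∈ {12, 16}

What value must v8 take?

10

v5, v6, v7 share exactly the 3 values {6, 14, 20}; by pigeonhole those values go to them, so strike 6, 14, 20 from v1, v2, v3, v8.
v1 has just one choice, so v1 = 8. Eliminate 8 elsewhere: v2, v3.
v2 must be 16 (only option left). Strike 16 from v3, v4.
v4 must be 12 (only option left). Eliminate 12 elsewhere: v8.
So v8 = 10.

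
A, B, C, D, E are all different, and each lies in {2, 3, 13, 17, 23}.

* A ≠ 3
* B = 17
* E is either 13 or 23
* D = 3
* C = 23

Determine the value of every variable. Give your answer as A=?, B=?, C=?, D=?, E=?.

B must be 17 (only option left). So A can't be 17.
That leaves C = 23. Remove 23 from A, E.
D has just one choice, so D = 3.
E's domain is down to {13}, so E = 13. So A can't be 13.
A must be 2 (only option left).

A=2, B=17, C=23, D=3, E=13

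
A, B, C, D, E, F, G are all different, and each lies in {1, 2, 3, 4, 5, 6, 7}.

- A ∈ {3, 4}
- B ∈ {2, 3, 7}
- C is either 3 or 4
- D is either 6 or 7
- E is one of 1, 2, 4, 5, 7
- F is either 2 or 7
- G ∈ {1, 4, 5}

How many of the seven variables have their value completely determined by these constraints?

1

Among the 7 variables, 6 fits only D (and all 7 values in {1, 2, 3, 4, 5, 6, 7} must be used), so D = 6.
The 2 variables A and C are confined to {3, 4}, which locks those values in; drop them from B, E, G.
B and F share exactly the 2 values {2, 7}; by pigeonhole those values go to them, so strike 2, 7 from E.
Determined: D=6. The other variables each still have more than one consistent value. That makes 1.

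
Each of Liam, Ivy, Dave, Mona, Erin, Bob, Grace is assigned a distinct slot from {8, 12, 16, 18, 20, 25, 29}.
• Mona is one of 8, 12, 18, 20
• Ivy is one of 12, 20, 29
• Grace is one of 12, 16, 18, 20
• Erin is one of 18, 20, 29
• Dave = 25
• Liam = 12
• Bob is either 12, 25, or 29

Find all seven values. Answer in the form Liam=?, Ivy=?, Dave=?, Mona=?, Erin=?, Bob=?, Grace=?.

Liam has just one choice, so Liam = 12. Eliminate 12 elsewhere: Ivy, Mona, Bob, Grace.
Dave must be 25 (only option left). Remove 25 from Bob.
That leaves Bob = 29. Remove 29 from Ivy, Erin.
Ivy has just one choice, so Ivy = 20. Remove 20 from Mona, Erin, Grace.
Erin has just one choice, so Erin = 18. Eliminate 18 elsewhere: Mona, Grace.
Grace must be 16 (only option left).
That leaves Mona = 8.

Liam=12, Ivy=20, Dave=25, Mona=8, Erin=18, Bob=29, Grace=16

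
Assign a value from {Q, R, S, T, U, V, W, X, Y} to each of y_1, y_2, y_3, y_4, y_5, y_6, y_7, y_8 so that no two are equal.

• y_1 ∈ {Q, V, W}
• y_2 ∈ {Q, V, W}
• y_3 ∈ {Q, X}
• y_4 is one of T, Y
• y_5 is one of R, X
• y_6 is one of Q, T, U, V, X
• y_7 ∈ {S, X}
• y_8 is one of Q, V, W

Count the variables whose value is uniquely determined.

3

y_1, y_2, y_8 between them cover only {Q, V, W} — a naked triple. Remove those values from y_3, y_6.
That leaves y_3 = X. Remove X from y_5, y_6, y_7.
y_5 must be R (only option left).
y_7 has just one choice, so y_7 = S.
Determined: y_3=X, y_5=R, y_7=S. The other variables each still have more than one consistent value. That makes 3.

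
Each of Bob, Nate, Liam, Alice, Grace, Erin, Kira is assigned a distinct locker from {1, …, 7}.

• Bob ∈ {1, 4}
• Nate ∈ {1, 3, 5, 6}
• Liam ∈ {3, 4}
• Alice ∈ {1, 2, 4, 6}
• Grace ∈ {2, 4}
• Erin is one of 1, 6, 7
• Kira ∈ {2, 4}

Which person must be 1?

The 7 variables together cover exactly {1, 2, 3, 4, 5, 6, 7} — 7 values for 7 variables — and 5 appears only in Nate's list, so Nate = 5.
The 6 still-open variables draw from only 6 values {1, 2, 3, 4, 6, 7}, so each is used; only Liam can be 3, hence Liam = 3.
The 5 still-open variables draw from only 5 values {1, 2, 4, 6, 7}, so each is used; only Erin can be 7, hence Erin = 7.
The 4 still-open variables together cover exactly {1, 2, 4, 6} — 4 values for 4 variables — and 6 appears only in Alice's list, so Alice = 6.
Among the 3 still-open variables, 1 fits only Bob (and all 3 values in {1, 2, 4} must be used), so Bob = 1.

Bob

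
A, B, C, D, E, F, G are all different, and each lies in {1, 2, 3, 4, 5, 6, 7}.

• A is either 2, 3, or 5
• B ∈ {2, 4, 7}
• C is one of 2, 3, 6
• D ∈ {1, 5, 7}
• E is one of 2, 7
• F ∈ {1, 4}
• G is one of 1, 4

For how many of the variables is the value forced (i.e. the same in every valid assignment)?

The 7 variables draw from only 7 values {1, 2, 3, 4, 5, 6, 7}, so each is used; only C can be 6, hence C = 6.
The 6 still-open variables together cover exactly {1, 2, 3, 4, 5, 7} — 6 values for 6 variables — and 3 appears only in A's list, so A = 3.
The 5 still-open variables draw from only 5 values {1, 2, 4, 5, 7}, so each is used; only D can be 5, hence D = 5.
F and G share exactly the 2 values {1, 4}; by pigeonhole those values go to them, so strike 1, 4 from B.
Determined: A=3, C=6, D=5. The other variables each still have more than one consistent value. That makes 3.

3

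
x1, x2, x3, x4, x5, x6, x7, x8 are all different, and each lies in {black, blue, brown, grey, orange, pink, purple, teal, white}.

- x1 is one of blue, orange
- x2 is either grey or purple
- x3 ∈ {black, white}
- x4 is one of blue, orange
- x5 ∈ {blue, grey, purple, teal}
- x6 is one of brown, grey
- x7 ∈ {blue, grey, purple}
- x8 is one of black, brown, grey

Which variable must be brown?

Among the 8 variables, teal fits only x5 (and all 8 values in {black, blue, brown, grey, orange, purple, teal, white} must be used), so x5 = teal.
The 7 still-open variables draw from only 7 values {black, blue, brown, grey, orange, purple, white}, so each is used; only x3 can be white, hence x3 = white.
The 6 still-open variables draw from only 6 values {black, blue, brown, grey, orange, purple}, so each is used; only x8 can be black, hence x8 = black.
The 5 still-open variables together cover exactly {blue, brown, grey, orange, purple} — 5 values for 5 variables — and brown appears only in x6's list, so x6 = brown.

x6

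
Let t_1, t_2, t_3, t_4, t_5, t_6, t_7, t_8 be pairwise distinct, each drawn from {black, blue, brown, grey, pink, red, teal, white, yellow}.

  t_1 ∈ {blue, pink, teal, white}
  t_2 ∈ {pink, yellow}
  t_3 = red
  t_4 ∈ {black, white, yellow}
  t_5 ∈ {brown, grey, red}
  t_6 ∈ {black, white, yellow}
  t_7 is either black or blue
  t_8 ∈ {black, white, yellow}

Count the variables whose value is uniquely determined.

t_3's domain is down to {red}, so t_3 = red. Eliminate red elsewhere: t_5.
The 3 variables t_4, t_6, t_8 are confined to {black, white, yellow}, which locks those values in; drop them from t_1, t_2, t_7.
t_2's domain is down to {pink}, so t_2 = pink. Remove pink from t_1.
t_7's domain is down to {blue}, so t_7 = blue. So t_1 can't be blue.
t_1 must be teal (only option left).
Determined: t_1=teal, t_2=pink, t_3=red, t_7=blue. The other variables each still have more than one consistent value. That makes 4.

4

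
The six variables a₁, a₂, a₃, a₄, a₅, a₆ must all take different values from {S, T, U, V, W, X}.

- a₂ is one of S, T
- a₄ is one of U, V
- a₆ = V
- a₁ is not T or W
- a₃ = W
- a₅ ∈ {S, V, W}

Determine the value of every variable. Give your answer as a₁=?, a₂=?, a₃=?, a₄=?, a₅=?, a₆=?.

a₃ has just one choice, so a₃ = W. Remove W from a₅.
That leaves a₆ = V. So a₁, a₄, a₅ can't be V.
a₄ has just one choice, so a₄ = U. So a₁ can't be U.
a₅'s domain is down to {S}, so a₅ = S. Strike S from a₁, a₂.
a₁'s domain is down to {X}, so a₁ = X.
a₂ must be T (only option left).

a₁=X, a₂=T, a₃=W, a₄=U, a₅=S, a₆=V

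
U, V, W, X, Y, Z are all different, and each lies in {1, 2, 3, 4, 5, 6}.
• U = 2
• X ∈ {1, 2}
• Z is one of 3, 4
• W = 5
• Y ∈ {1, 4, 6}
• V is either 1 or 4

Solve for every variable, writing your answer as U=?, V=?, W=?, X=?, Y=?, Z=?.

U=2, V=4, W=5, X=1, Y=6, Z=3

U must be 2 (only option left). Remove 2 from X.
That leaves W = 5.
X's domain is down to {1}, so X = 1. Strike 1 from V, Y.
V's domain is down to {4}, so V = 4. Strike 4 from Y, Z.
Y's domain is down to {6}, so Y = 6.
That leaves Z = 3.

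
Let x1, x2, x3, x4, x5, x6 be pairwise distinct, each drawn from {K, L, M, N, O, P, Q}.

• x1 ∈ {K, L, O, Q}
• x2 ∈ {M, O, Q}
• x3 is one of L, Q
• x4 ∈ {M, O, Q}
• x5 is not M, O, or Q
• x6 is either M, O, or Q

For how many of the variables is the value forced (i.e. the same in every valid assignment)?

2

x2, x4, x6 between them cover only {M, O, Q} — a naked triple. Remove those values from x1, x3.
x3 has just one choice, so x3 = L. Eliminate L elsewhere: x1, x5.
x1's domain is down to {K}, so x1 = K. So x5 can't be K.
Determined: x1=K, x3=L. The other variables each still have more than one consistent value. That makes 2.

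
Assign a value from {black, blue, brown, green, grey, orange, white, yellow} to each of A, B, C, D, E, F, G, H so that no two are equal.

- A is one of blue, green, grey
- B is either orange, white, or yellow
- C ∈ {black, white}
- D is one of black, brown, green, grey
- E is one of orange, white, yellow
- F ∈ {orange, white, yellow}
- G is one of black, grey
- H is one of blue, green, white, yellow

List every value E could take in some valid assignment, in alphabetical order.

The 8 variables together cover exactly {black, blue, brown, green, grey, orange, white, yellow} — 8 values for 8 variables — and brown appears only in D's list, so D = brown.
The 3 variables B, E, F are confined to {orange, white, yellow}, which locks those values in; drop them from C, H.
That leaves C = black. Eliminate black elsewhere: G.
G's domain is down to {grey}, so G = grey. Eliminate grey elsewhere: A.
No further eliminations apply; E can still be any of orange, white, yellow.

orange, white, yellow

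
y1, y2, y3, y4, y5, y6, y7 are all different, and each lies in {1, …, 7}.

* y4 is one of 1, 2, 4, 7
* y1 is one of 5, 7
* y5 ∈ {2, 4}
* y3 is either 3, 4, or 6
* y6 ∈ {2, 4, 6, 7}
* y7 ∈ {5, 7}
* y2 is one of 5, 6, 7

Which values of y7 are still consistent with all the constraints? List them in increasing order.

The 7 variables together cover exactly {1, 2, 3, 4, 5, 6, 7} — 7 values for 7 variables — and 1 appears only in y4's list, so y4 = 1.
The 6 still-open variables draw from only 6 values {2, 3, 4, 5, 6, 7}, so each is used; only y3 can be 3, hence y3 = 3.
The 2 variables y1 and y7 are confined to {5, 7}, which locks those values in; drop them from y2, y6.
That leaves y2 = 6. So y6 can't be 6.
No further eliminations apply; y7 can still be any of 5, 7.

5, 7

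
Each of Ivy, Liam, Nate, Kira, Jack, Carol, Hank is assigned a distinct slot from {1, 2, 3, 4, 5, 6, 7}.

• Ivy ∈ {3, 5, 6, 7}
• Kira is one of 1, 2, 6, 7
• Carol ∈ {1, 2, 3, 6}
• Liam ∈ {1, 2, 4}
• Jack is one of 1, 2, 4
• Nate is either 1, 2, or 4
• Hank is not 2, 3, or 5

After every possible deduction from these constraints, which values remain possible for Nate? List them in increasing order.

1, 2, 4

The 7 variables together cover exactly {1, 2, 3, 4, 5, 6, 7} — 7 values for 7 variables — and 5 appears only in Ivy's list, so Ivy = 5.
The 6 still-open variables together cover exactly {1, 2, 3, 4, 6, 7} — 6 values for 6 variables — and 3 appears only in Carol's list, so Carol = 3.
Liam, Nate, Jack between them cover only {1, 2, 4} — a naked triple. Remove those values from Kira, Hank.
No further eliminations apply; Nate can still be any of 1, 2, 4.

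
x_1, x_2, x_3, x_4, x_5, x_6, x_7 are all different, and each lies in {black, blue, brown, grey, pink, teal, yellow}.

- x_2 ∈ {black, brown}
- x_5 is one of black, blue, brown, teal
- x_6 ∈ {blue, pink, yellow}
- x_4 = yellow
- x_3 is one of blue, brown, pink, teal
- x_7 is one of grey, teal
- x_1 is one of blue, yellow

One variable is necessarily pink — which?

x_6

x_4 has just one choice, so x_4 = yellow. Eliminate yellow elsewhere: x_1, x_6.
x_1's domain is down to {blue}, so x_1 = blue. Remove blue from x_3, x_5, x_6.
So pink goes to x_6.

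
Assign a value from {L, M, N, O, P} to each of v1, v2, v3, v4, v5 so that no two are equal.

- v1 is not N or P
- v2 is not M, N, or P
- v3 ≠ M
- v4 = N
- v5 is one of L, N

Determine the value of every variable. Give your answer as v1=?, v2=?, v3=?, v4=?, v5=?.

v4's domain is down to {N}, so v4 = N. Remove N from v3, v5.
That leaves v5 = L. Strike L from v1, v2, v3.
v2 has just one choice, so v2 = O. Remove O from v1, v3.
v3 has just one choice, so v3 = P.
v1's domain is down to {M}, so v1 = M.

v1=M, v2=O, v3=P, v4=N, v5=L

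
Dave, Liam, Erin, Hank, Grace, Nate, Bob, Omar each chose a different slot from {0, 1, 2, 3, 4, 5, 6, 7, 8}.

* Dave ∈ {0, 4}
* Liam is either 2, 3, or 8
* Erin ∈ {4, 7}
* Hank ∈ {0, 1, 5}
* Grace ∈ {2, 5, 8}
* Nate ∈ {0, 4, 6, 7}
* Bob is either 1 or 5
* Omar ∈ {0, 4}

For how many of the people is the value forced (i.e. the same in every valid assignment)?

2

The 2 variables Dave and Omar are confined to {0, 4}, which locks those values in; drop them from Erin, Hank, Nate.
That leaves Erin = 7. So Nate can't be 7.
Nate has just one choice, so Nate = 6.
Hank and Bob share exactly the 2 values {1, 5}; by pigeonhole those values go to them, so strike 1, 5 from Grace.
Determined: Erin=7, Nate=6. The other people each still have more than one consistent value. That makes 2.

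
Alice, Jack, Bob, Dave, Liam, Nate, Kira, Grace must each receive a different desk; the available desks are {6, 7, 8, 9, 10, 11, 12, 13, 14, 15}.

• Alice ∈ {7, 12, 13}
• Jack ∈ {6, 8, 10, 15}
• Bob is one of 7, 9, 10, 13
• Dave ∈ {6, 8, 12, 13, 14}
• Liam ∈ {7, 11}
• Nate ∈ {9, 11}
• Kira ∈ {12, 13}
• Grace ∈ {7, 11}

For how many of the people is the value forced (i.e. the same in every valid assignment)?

2

The 2 variables Liam and Grace are confined to {7, 11}, which locks those values in; drop them from Alice, Bob, Nate.
That leaves Nate = 9. Remove 9 from Bob.
Alice and Kira share exactly the 2 values {12, 13}; by pigeonhole those values go to them, so strike 12, 13 from Bob, Dave.
Bob has just one choice, so Bob = 10. Eliminate 10 elsewhere: Jack.
Determined: Bob=10, Nate=9. The other people each still have more than one consistent value. That makes 2.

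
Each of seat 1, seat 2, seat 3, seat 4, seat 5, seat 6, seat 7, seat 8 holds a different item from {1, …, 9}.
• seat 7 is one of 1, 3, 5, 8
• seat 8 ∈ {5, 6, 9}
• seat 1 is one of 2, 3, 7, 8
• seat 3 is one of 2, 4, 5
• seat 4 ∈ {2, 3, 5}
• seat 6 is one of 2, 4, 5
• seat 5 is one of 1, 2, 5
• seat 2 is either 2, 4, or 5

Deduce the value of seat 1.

seat 2, seat 3, seat 6 share exactly the 3 values {2, 4, 5}; by pigeonhole those values go to them, so strike 2, 4, 5 from seat 1, seat 4, seat 5, seat 7, seat 8.
That leaves seat 4 = 3. So seat 1, seat 7 can't be 3.
seat 5 must be 1 (only option left). So seat 7 can't be 1.
seat 7's domain is down to {8}, so seat 7 = 8. Remove 8 from seat 1.
So seat 1 = 7.

7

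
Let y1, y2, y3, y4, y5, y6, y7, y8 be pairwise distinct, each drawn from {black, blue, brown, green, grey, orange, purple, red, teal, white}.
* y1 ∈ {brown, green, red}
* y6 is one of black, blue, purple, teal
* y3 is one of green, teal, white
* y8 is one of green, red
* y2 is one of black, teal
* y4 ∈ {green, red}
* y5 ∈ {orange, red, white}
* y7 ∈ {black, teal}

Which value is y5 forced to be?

The 2 variables y2 and y7 are confined to {black, teal}, which locks those values in; drop them from y3, y6.
y4 and y8 share exactly the 2 values {green, red}; by pigeonhole those values go to them, so strike green, red from y1, y3, y5.
y1 must be brown (only option left).
y3 must be white (only option left). So y5 can't be white.
So y5 = orange.

orange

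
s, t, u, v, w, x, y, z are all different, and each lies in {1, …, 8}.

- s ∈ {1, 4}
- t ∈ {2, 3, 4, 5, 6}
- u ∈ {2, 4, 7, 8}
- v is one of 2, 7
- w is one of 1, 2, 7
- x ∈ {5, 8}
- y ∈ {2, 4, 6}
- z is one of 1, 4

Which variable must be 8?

The 8 variables draw from only 8 values {1, 2, 3, 4, 5, 6, 7, 8}, so each is used; only t can be 3, hence t = 3.
The 7 still-open variables together cover exactly {1, 2, 4, 5, 6, 7, 8} — 7 values for 7 variables — and 5 appears only in x's list, so x = 5.
Among the 6 still-open variables, 6 fits only y (and all 6 values in {1, 2, 4, 6, 7, 8} must be used), so y = 6.
The 5 still-open variables draw from only 5 values {1, 2, 4, 7, 8}, so each is used; only u can be 8, hence u = 8.

u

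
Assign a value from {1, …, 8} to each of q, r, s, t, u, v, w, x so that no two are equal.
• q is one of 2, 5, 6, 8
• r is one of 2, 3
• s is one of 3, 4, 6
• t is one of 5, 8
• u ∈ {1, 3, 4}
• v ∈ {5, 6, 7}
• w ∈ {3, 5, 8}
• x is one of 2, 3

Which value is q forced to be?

The 8 variables together cover exactly {1, 2, 3, 4, 5, 6, 7, 8} — 8 values for 8 variables — and 1 appears only in u's list, so u = 1.
The 7 still-open variables draw from only 7 values {2, 3, 4, 5, 6, 7, 8}, so each is used; only s can be 4, hence s = 4.
Among the 6 still-open variables, 7 fits only v (and all 6 values in {2, 3, 5, 6, 7, 8} must be used), so v = 7.
The 5 still-open variables draw from only 5 values {2, 3, 5, 6, 8}, so each is used; only q can be 6, hence q = 6.

6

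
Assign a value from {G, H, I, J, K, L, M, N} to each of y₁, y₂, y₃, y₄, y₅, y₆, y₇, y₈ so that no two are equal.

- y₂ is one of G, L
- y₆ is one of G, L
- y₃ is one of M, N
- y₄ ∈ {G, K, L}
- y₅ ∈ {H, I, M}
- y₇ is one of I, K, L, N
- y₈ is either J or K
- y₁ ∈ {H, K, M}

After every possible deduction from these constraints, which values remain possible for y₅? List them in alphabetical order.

The 8 variables together cover exactly {G, H, I, J, K, L, M, N} — 8 values for 8 variables — and J appears only in y₈'s list, so y₈ = J.
y₂ and y₆ between them cover only {G, L} — a naked pair. Remove those values from y₄, y₇.
y₄'s domain is down to {K}, so y₄ = K. So y₁, y₇ can't be K.
No further eliminations apply; y₅ can still be any of H, I, M.

H, I, M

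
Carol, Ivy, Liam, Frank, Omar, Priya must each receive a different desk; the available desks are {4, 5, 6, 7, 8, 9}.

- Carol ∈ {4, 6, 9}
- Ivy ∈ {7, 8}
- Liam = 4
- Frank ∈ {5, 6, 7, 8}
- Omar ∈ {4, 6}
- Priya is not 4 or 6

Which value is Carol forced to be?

Liam has just one choice, so Liam = 4. Remove 4 from Carol, Omar.
Omar has just one choice, so Omar = 6. Remove 6 from Carol, Frank.
So Carol = 9.

9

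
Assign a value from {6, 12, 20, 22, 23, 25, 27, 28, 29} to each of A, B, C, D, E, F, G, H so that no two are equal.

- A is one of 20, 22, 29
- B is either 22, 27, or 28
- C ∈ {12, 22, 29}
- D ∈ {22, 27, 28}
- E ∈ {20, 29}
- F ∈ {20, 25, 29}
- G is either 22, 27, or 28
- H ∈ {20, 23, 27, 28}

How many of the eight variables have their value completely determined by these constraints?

3

Among the 8 variables, 12 fits only C (and all 8 values in {12, 20, 22, 23, 25, 27, 28, 29} must be used), so C = 12.
Among the 7 still-open variables, 23 fits only H (and all 7 values in {20, 22, 23, 25, 27, 28, 29} must be used), so H = 23.
Among the 6 still-open variables, 25 fits only F (and all 6 values in {20, 22, 25, 27, 28, 29} must be used), so F = 25.
B, D, G between them cover only {22, 27, 28} — a naked triple. Remove those values from A.
Determined: C=12, F=25, H=23. The other variables each still have more than one consistent value. That makes 3.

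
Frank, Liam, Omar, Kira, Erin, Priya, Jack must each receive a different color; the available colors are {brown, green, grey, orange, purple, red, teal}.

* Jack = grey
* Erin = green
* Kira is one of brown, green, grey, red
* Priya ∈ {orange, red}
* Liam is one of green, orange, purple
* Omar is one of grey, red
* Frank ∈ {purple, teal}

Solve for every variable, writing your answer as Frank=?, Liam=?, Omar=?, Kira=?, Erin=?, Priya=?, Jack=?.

Erin has just one choice, so Erin = green. Remove green from Liam, Kira.
Jack has just one choice, so Jack = grey. Strike grey from Omar, Kira.
That leaves Omar = red. Remove red from Kira, Priya.
Kira has just one choice, so Kira = brown.
That leaves Priya = orange. Remove orange from Liam.
That leaves Liam = purple. So Frank can't be purple.
Frank has just one choice, so Frank = teal.

Frank=teal, Liam=purple, Omar=red, Kira=brown, Erin=green, Priya=orange, Jack=grey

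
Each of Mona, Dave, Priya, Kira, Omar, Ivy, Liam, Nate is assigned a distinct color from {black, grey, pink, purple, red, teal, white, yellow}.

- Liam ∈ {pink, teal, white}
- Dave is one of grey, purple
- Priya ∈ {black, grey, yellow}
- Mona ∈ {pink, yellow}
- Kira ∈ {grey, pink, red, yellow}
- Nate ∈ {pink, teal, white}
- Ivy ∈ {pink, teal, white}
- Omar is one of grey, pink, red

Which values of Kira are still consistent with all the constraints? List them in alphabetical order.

grey, red

The 8 variables together cover exactly {black, grey, pink, purple, red, teal, white, yellow} — 8 values for 8 variables — and black appears only in Priya's list, so Priya = black.
The 7 still-open variables together cover exactly {grey, pink, purple, red, teal, white, yellow} — 7 values for 7 variables — and purple appears only in Dave's list, so Dave = purple.
Ivy, Liam, Nate share exactly the 3 values {pink, teal, white}; by pigeonhole those values go to them, so strike pink, teal, white from Mona, Kira, Omar.
Mona has just one choice, so Mona = yellow. So Kira can't be yellow.
No further eliminations apply; Kira can still be any of grey, red.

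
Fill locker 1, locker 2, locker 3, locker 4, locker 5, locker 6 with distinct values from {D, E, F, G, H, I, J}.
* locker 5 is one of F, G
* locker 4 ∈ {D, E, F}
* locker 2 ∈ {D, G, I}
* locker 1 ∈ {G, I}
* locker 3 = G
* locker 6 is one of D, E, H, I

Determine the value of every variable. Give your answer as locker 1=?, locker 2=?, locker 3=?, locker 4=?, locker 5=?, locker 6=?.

locker 1=I, locker 2=D, locker 3=G, locker 4=E, locker 5=F, locker 6=H

locker 3 must be G (only option left). Eliminate G elsewhere: locker 1, locker 2, locker 5.
locker 5 has just one choice, so locker 5 = F. Remove F from locker 4.
locker 1 has just one choice, so locker 1 = I. So locker 2, locker 6 can't be I.
locker 2 has just one choice, so locker 2 = D. Remove D from locker 4, locker 6.
locker 4 must be E (only option left). So locker 6 can't be E.
locker 6's domain is down to {H}, so locker 6 = H.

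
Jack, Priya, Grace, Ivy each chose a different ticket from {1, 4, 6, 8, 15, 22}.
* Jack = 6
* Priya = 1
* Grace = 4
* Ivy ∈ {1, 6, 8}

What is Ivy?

Jack's domain is down to {6}, so Jack = 6. So Ivy can't be 6.
Priya must be 1 (only option left). Remove 1 from Ivy.
So Ivy = 8.

8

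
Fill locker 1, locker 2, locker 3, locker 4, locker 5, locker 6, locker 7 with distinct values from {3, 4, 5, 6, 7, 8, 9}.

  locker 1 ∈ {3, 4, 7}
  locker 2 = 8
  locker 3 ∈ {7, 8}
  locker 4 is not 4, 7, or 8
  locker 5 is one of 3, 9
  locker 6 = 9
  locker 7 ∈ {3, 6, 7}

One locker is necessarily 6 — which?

locker 7

locker 2 has just one choice, so locker 2 = 8. Remove 8 from locker 3.
locker 3's domain is down to {7}, so locker 3 = 7. Remove 7 from locker 1, locker 7.
That leaves locker 6 = 9. So locker 4, locker 5 can't be 9.
locker 5 has just one choice, so locker 5 = 3. So locker 1, locker 4, locker 7 can't be 3.
So 6 goes to locker 7.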